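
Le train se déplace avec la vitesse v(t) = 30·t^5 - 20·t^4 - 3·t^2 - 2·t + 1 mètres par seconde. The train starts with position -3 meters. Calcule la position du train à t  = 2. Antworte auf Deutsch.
Ausgehend von der Geschwindigkeit v(t) = 30·t^5 - 20·t^4 - 3·t^2 - 2·t + 1, nehmen wir 1 Stammfunktion. Die Stammfunktion von der Geschwindigkeit ist die Position. Mit x(0) = -3 erhalten wir x(t) = 5·t^6 - 4·t^5 - t^3 - t^2 + t - 3. Aus der Gleichung für die Position x(t) = 5·t^6 - 4·t^5 - t^3 - t^2 + t - 3, setzen wir t = 2 ein und erhalten x = 179.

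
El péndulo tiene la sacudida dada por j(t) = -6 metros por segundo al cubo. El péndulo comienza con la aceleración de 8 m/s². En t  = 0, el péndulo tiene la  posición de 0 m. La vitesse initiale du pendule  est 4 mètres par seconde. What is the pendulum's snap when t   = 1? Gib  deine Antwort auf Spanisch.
Para resolver esto, necesitamos tomar 1 derivada de nuestra ecuación de la sacudida j(t) = -6. La derivada de la sacudida da el snap: s(t) = 0. De la ecuación del snap s(t) = 0, sustituimos t = 1 para obtener s = 0.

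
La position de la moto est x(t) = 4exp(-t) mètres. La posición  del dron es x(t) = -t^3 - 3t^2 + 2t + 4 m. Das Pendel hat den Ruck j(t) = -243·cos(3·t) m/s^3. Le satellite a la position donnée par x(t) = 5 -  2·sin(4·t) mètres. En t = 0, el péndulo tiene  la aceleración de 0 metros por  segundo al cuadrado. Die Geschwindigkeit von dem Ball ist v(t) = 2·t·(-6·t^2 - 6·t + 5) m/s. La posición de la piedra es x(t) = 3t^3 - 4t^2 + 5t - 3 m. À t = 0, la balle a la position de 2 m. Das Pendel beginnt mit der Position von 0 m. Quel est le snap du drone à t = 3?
Nous devons dériver notre équation de la position x(t) = -t^3 - 3·t^2 + 2·t + 4 4 fois. En dérivant la position, nous obtenons la vitesse: v(t) = -3·t^2 - 6·t + 2. En dérivant la vitesse, nous obtenons l'accélération: a(t) = -6·t - 6. En dérivant l'accélération, nous obtenons le jerk: j(t) = -6. En dérivant le jerk, nous obtenons le snap: s(t) = 0. De l'équation du snap s(t) = 0, nous substituons t = 3 pour obtenir s = 0.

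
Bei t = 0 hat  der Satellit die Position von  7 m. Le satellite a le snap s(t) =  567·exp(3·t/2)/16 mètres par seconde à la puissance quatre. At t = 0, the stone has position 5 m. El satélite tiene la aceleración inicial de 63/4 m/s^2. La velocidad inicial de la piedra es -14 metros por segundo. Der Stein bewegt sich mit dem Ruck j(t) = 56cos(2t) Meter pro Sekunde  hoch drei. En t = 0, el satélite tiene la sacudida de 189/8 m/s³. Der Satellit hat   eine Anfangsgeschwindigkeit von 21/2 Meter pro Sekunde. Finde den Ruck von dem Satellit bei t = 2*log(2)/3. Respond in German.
Wir müssen unsere Gleichung für den Snap s(t) = 567·exp(3·t/2)/16 1-mal integrieren. Mit ∫s(t)dt und Anwendung von j(0) = 189/8, finden wir j(t) = 189·exp(3·t/2)/8. Mit j(t) = 189·exp(3·t/2)/8 und Einsetzen von t = 2*log(2)/3, finden wir j = 189/4.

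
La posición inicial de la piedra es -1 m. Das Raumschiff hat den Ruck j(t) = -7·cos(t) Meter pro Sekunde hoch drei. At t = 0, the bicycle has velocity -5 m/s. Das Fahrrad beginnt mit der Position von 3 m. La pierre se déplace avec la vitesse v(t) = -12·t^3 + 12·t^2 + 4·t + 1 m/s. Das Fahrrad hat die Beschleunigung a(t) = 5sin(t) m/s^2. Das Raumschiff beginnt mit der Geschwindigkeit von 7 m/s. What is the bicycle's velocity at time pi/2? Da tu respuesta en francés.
En partant de l'accélération a(t) = 5·sin(t), nous prenons 1 intégrale. En prenant ∫a(t)dt et en appliquant v(0) = -5, nous trouvons v(t) = -5·cos(t). En utilisant v(t) = -5·cos(t) et en substituant t = pi/2, nous trouvons v = 0.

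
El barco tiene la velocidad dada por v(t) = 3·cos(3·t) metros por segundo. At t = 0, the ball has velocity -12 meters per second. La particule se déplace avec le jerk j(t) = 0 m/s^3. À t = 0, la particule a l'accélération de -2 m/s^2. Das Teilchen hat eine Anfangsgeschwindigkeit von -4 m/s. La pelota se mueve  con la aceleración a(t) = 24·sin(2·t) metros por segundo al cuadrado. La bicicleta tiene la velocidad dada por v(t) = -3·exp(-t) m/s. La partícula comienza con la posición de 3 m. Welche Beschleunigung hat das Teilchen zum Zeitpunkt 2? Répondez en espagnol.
Necesitamos integrar nuestra ecuación de la sacudida j(t) = 0 1 vez. Tomando ∫j(t)dt y aplicando a(0) = -2, encontramos a(t) = -2. Tenemos la aceleración a(t) = -2. Sustituyendo t = 2: a(2) = -2.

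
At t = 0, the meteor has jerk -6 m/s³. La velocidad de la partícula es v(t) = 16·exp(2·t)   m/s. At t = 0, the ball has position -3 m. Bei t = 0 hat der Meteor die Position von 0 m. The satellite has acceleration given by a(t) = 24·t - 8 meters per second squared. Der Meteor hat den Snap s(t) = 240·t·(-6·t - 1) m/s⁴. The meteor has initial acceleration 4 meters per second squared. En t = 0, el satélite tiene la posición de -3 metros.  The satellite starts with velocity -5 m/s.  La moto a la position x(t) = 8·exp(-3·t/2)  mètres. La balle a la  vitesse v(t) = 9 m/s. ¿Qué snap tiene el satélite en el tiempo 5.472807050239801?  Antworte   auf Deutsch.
Um dies zu lösen, müssen wir 2 Ableitungen unserer Gleichung für die Beschleunigung a(t) = 24·t - 8 nehmen. Durch Ableiten von der Beschleunigung erhalten wir den Ruck: j(t) = 24. Durch Ableiten von dem Ruck erhalten wir den Snap: s(t) = 0. Mit s(t) = 0 und Einsetzen von t = 5.472807050239801, finden wir s = 0.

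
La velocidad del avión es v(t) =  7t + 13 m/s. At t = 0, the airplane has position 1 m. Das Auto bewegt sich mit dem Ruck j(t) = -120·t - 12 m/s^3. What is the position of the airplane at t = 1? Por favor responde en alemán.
Ausgehend von der Geschwindigkeit v(t) = 7·t + 13, nehmen wir 1 Stammfunktion. Die Stammfunktion von der Geschwindigkeit ist die Position. Mit x(0) = 1 erhalten wir x(t) = 7·t^2/2 + 13·t + 1. Aus der Gleichung für die Position x(t) = 7·t^2/2 + 13·t + 1, setzen wir t = 1 ein und erhalten x = 35/2.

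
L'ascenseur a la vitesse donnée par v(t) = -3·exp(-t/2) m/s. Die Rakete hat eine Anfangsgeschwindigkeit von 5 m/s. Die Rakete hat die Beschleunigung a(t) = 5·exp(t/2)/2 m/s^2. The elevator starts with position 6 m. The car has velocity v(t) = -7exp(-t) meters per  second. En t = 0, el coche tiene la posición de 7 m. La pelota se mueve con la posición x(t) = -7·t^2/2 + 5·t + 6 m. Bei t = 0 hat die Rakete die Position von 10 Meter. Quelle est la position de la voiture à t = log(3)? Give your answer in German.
Um dies zu lösen, müssen wir 1 Stammfunktion unserer Gleichung für die Geschwindigkeit v(t) = -7·exp(-t) finden. Die Stammfunktion von der Geschwindigkeit ist die Position. Mit x(0) = 7 erhalten wir x(t) = 7·exp(-t). Wir haben die Position x(t) = 7·exp(-t). Durch Einsetzen von t = log(3): x(log(3)) = 7/3.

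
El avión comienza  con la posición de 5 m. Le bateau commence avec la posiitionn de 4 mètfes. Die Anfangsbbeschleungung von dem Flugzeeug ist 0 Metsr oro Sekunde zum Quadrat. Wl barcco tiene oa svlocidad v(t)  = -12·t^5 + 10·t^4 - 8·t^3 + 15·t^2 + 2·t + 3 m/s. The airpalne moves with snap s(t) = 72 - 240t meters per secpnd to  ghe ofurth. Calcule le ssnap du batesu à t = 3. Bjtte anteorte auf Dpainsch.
Debemos derivar nuestra ecuación de la velocidad v(t) = -12·t^5 + 10·t^4 - 8·t^3 + 15·t^2 + 2·t + 3 3 veces. Derivando la velocidad, obtenemos la aceleración: a(t) = -60·t^4 + 40·t^3 - 24·t^2 + 30·t + 2. Derivando la aceleración, obtenemos la sacudida: j(t) = -240·t^3 + 120·t^2 - 48·t + 30. La derivada de la sacudida da el snap: s(t) = -720·t^2 + 240·t - 48. De la ecuación del snap s(t) = -720·t^2 + 240·t - 48, sustituimos t = 3 para obtener s = -5808.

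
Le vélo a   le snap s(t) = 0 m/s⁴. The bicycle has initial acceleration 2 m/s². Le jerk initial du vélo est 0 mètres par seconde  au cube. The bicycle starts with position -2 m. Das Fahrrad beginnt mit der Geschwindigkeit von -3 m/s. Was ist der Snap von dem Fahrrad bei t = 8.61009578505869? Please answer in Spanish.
Usando s(t) = 0 y sustituyendo t = 8.61009578505869, encontramos s = 0.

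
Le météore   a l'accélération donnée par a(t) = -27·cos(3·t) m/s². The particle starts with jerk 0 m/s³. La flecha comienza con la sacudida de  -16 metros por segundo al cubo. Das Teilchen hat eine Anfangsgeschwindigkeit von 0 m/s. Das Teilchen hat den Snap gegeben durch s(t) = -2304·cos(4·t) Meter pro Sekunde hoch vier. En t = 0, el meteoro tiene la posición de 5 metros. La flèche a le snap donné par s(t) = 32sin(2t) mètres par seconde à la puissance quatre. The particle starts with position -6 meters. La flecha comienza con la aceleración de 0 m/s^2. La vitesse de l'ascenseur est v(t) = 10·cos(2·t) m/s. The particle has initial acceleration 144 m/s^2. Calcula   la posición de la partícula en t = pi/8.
Para resolver esto, necesitamos tomar 4 integrales de nuestra ecuación del snap s(t) = -2304·cos(4·t). La antiderivada del snap, con j(0) = 0, da la sacudida: j(t) = -576·sin(4·t). La integral de la sacudida es la aceleración. Usando a(0) = 144, obtenemos a(t) = 144·cos(4·t). Tomando ∫a(t)dt y aplicando v(0) = 0, encontramos v(t) = 36·sin(4·t). La antiderivada de la velocidad, con x(0) = -6, da la posición: x(t) = 3 - 9·cos(4·t). De la ecuación de la posición x(t) = 3 - 9·cos(4·t), sustituimos t = pi/8 para obtener x = 3.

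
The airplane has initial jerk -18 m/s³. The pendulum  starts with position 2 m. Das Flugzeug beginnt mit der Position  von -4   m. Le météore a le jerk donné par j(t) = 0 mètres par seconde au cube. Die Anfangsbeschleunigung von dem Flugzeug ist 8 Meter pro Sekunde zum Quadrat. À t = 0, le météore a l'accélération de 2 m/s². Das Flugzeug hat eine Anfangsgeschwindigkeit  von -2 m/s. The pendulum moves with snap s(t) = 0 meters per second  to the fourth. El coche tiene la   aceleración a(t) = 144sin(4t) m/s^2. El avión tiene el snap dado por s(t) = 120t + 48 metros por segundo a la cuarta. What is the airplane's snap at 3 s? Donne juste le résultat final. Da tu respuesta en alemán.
Die Antwort ist 408.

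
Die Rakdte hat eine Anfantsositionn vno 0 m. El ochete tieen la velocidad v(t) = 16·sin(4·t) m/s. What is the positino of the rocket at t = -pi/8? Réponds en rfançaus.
Nous devons intégrer notre équation de la vitesse v(t) = 16·sin(4·t) 1 fois. La primitive de la vitesse est la position. En utilisant x(0) = 0, nous obtenons x(t) = 4 - 4·cos(4·t). En utilisant x(t) = 4 - 4·cos(4·t) et en substituant t = -pi/8, nous trouvons x = 4.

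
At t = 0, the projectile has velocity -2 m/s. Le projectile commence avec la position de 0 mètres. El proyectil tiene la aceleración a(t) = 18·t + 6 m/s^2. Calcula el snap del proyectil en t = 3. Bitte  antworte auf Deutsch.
Ausgehend von der Beschleunigung a(t) = 18·t + 6, nehmen wir 2 Ableitungen. Die Ableitung von der Beschleunigung ergibt den Ruck: j(t) = 18. Die Ableitung von dem Ruck ergibt den Snap: s(t) = 0. Aus der Gleichung für den Snap s(t) = 0, setzen wir t = 3 ein und erhalten s = 0.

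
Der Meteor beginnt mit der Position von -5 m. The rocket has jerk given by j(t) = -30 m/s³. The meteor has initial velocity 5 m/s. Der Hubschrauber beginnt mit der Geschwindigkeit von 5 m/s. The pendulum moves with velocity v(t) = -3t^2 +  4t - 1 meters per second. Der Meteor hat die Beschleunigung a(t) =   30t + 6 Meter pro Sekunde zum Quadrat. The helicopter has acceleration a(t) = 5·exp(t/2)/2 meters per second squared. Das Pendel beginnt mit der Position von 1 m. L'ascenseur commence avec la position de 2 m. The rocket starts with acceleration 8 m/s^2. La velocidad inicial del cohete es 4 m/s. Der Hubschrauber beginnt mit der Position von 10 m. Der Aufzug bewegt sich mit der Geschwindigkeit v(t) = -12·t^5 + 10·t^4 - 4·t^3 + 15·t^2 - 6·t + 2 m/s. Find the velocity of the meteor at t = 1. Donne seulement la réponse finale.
At t = 1, v = 26.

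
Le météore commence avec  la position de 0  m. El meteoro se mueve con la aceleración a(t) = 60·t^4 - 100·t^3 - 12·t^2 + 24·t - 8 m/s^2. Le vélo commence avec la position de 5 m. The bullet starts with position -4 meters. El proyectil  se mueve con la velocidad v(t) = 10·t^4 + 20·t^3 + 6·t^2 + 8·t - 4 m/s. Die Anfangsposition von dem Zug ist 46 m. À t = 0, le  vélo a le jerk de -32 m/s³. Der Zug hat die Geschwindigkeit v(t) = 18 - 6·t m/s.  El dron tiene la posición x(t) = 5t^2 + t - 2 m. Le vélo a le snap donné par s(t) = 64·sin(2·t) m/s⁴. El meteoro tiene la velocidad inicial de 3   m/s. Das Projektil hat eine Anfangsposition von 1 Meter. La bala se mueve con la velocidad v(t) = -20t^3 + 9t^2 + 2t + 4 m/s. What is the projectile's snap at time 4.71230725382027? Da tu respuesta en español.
Partiendo de la velocidad v(t) = 10·t^4 + 20·t^3 + 6·t^2 + 8·t - 4, tomamos 3 derivadas. Tomando d/dt de v(t), encontramos a(t) = 40·t^3 + 60·t^2 + 12·t + 8. Tomando d/dt de a(t), encontramos j(t) = 120·t^2 + 120·t + 12. La derivada de la sacudida da el snap: s(t) = 240·t + 120. De la ecuación del snap s(t) = 240·t + 120, sustituimos t = 4.71230725382027 para obtener s = 1250.95374091686.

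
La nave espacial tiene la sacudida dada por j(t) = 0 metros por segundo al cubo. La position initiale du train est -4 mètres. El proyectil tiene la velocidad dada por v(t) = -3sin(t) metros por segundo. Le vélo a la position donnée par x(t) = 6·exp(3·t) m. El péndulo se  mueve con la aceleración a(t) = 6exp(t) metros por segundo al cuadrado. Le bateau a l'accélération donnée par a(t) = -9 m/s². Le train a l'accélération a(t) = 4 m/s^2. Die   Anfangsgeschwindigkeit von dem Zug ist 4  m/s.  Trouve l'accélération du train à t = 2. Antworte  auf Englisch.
Using a(t) = 4 and substituting t = 2, we find a = 4.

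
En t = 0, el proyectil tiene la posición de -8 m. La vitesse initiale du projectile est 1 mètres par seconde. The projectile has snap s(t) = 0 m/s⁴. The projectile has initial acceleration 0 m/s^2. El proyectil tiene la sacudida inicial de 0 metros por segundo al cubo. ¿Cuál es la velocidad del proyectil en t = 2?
Necesitamos integrar nuestra ecuación del snap s(t) = 0 3 veces. La antiderivada del snap, con j(0) = 0, da la sacudida: j(t) = 0. La integral de la sacudida es la aceleración. Usando a(0) = 0, obtenemos a(t) = 0. Tomando ∫a(t)dt y aplicando v(0) = 1, encontramos v(t) = 1. Tenemos la velocidad v(t) = 1. Sustituyendo t = 2: v(2) = 1.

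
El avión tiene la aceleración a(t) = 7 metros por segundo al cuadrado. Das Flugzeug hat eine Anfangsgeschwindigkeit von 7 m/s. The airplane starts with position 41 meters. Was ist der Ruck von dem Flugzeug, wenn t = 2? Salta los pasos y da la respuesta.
Die Antwort ist 0.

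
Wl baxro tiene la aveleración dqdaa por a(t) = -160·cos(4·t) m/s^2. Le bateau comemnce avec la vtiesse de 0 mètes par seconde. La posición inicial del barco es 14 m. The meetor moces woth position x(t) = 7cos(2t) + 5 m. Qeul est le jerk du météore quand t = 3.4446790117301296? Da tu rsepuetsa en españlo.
Para resolver esto, necesitamos tomar 3 derivadas de nuestra ecuación de la posición x(t) = 7·cos(2·t) + 5. Tomando d/dt de x(t), encontramos v(t) = -14·sin(2·t). Derivando la velocidad, obtenemos la aceleración: a(t) = -28·cos(2·t). Derivando la aceleración, obtenemos la sacudida: j(t) = 56·sin(2·t). De la ecuación de la sacudida j(t) = 56·sin(2·t), sustituimos t = 3.4446790117301296 para obtener j = 31.9046698062279.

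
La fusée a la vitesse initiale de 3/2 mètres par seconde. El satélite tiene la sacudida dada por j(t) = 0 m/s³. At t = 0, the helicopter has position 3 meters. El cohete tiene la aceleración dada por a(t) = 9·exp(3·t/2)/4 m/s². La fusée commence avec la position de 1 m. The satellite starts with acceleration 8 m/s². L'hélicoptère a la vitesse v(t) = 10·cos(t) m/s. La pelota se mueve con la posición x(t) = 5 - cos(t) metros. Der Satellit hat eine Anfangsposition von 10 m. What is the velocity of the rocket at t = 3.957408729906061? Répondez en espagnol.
Debemos encontrar la integral de nuestra ecuación de la aceleración a(t) = 9·exp(3·t/2)/4 1 vez. La integral de la aceleración, con v(0) = 3/2, da la velocidad: v(t) = 3·exp(3·t/2)/2. Tenemos la velocidad v(t) = 3·exp(3·t/2)/2. Sustituyendo t = 3.957408729906061: v(3.957408729906061) = 567.691537240288.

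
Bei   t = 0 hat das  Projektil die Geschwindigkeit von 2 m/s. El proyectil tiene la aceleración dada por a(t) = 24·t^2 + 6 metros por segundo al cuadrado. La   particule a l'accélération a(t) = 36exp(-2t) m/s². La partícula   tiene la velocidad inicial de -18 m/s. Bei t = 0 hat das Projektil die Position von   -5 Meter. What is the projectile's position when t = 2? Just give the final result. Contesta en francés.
La réponse est 43.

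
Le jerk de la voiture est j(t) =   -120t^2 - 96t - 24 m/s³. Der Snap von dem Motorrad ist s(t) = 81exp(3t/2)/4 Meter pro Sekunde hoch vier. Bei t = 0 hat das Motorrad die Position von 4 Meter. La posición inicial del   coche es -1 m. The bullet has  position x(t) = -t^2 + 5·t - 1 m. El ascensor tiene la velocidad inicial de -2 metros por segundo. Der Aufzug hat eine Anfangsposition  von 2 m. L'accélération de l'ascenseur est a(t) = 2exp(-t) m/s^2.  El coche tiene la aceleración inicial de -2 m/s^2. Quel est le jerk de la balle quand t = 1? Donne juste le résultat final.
À t = 1, j = 0.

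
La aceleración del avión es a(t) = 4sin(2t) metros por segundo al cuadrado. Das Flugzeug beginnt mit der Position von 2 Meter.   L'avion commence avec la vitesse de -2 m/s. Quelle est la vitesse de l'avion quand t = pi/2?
En partant de l'accélération a(t) = 4·sin(2·t), nous prenons 1 intégrale. En intégrant l'accélération et en utilisant la condition initiale v(0) = -2, nous obtenons v(t) = -2·cos(2·t). En utilisant v(t) = -2·cos(2·t) et en substituant t = pi/2, nous trouvons v = 2.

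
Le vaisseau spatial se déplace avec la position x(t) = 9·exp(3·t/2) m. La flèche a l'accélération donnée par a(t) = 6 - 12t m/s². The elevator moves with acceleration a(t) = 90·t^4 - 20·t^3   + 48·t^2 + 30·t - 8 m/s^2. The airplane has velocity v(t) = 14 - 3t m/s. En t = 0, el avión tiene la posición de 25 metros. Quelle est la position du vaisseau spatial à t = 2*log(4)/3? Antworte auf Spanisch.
Tenemos la posición x(t) = 9·exp(3·t/2). Sustituyendo t = 2*log(4)/3: x(2*log(4)/3) = 36.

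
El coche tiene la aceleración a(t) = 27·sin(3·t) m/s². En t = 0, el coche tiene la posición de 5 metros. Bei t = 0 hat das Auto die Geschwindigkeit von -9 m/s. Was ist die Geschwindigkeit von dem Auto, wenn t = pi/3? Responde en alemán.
Wir müssen unsere Gleichung für die Beschleunigung a(t) = 27·sin(3·t) 1-mal integrieren. Das Integral von der Beschleunigung, mit v(0) = -9, ergibt die Geschwindigkeit: v(t) = -9·cos(3·t). Wir haben die Geschwindigkeit v(t) = -9·cos(3·t). Durch Einsetzen von t = pi/3: v(pi/3) = 9.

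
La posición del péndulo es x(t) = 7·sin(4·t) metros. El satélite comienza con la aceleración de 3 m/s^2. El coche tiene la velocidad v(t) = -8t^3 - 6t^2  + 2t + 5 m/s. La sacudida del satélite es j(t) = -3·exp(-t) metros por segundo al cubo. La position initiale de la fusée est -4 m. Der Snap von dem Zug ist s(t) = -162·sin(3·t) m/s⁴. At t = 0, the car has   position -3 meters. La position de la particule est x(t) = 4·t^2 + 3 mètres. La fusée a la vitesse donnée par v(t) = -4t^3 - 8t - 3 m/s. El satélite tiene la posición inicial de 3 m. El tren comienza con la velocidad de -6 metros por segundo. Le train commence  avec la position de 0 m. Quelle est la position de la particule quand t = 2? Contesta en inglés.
We have position x(t) = 4·t^2 + 3. Substituting t = 2: x(2) = 19.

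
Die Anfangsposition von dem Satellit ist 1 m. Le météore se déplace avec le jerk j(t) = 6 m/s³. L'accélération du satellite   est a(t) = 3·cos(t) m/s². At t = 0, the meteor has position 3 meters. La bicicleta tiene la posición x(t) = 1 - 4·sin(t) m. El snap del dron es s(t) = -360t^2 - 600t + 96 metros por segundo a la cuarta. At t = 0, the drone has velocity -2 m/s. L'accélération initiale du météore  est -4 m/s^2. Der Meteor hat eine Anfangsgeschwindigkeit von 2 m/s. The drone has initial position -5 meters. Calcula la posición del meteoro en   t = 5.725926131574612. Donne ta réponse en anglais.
To solve this, we need to take 3 antiderivatives of our jerk equation j(t) = 6. Taking ∫j(t)dt and applying a(0) = -4, we find a(t) = 6·t - 4. The integral of acceleration, with v(0) = 2, gives velocity: v(t) = 3·t^2 - 4·t + 2. The integral of velocity is position. Using x(0) = 3, we get x(t) = t^3 - 2·t^2 + 2·t + 3. Using x(t) = t^3 - 2·t^2 + 2·t + 3 and substituting t = 5.725926131574612, we find x = 136.610923615352.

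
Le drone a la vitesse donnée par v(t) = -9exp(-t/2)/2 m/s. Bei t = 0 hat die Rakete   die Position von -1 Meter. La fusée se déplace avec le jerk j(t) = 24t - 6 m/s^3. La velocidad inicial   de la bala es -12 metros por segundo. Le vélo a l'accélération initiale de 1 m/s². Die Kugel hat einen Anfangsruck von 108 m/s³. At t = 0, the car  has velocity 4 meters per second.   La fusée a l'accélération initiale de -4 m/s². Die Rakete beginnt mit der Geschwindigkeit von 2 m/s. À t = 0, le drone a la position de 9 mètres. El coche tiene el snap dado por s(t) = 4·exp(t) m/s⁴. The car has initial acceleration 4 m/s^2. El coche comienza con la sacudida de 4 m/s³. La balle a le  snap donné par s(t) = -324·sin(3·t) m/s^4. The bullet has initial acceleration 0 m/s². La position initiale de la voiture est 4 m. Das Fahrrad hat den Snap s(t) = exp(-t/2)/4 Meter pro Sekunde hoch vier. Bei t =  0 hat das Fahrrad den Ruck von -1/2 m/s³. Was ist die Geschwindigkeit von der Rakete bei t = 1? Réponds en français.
En partant du jerk j(t) = 24·t - 6, nous prenons 2 primitives. La primitive du jerk est l'accélération. En utilisant a(0) = -4, nous obtenons a(t) = 12·t^2 - 6·t - 4. En prenant ∫a(t)dt et en appliquant v(0) = 2, nous trouvons v(t) = 4·t^3 - 3·t^2 - 4·t + 2. Nous avons la vitesse v(t) = 4·t^3 - 3·t^2 - 4·t + 2. En substituant t = 1: v(1) = -1.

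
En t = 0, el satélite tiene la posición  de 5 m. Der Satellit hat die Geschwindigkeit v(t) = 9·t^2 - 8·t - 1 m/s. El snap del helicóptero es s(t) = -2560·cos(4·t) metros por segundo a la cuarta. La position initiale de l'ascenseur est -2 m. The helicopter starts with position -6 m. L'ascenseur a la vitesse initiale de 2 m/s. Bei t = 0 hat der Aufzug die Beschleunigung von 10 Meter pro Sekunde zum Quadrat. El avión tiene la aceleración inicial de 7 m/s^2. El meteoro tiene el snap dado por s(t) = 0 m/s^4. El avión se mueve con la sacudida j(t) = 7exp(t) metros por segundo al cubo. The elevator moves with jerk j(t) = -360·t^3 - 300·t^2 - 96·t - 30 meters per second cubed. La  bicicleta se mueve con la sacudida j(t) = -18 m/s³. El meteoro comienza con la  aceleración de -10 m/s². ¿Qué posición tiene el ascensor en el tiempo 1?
Para resolver esto, necesitamos tomar 3 antiderivadas de nuestra ecuación de la sacudida j(t) = -360·t^3 - 300·t^2 - 96·t - 30. Tomando ∫j(t)dt y aplicando a(0) = 10, encontramos a(t) = -90·t^4 - 100·t^3 - 48·t^2 - 30·t + 10. Tomando ∫a(t)dt y aplicando v(0) = 2, encontramos v(t) = -18·t^5 - 25·t^4 - 16·t^3 - 15·t^2 + 10·t + 2. Integrando la velocidad y usando la condición inicial x(0) = -2, obtenemos x(t) = -3·t^6 - 5·t^5 - 4·t^4 - 5·t^3 + 5·t^2 + 2·t - 2. Tenemos la posición x(t) = -3·t^6 - 5·t^5 - 4·t^4 - 5·t^3 + 5·t^2 + 2·t - 2. Sustituyendo t = 1: x(1) = -12.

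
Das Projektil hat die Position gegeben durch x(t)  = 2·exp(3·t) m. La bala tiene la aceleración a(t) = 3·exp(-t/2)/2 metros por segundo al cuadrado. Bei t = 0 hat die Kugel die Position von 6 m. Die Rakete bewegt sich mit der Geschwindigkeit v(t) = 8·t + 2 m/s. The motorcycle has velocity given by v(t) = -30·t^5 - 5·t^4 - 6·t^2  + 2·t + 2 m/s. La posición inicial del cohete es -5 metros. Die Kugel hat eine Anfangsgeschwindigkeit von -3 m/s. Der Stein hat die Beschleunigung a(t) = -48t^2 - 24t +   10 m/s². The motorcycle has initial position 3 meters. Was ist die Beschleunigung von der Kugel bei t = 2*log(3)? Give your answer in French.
Nous avons l'accélération a(t) = 3·exp(-t/2)/2. En substituant t = 2*log(3): a(2*log(3)) = 1/2.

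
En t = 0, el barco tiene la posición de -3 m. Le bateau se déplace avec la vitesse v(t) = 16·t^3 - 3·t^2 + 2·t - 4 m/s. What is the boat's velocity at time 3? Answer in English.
From the given velocity equation v(t) = 16·t^3 - 3·t^2 + 2·t - 4, we substitute t = 3 to get v = 407.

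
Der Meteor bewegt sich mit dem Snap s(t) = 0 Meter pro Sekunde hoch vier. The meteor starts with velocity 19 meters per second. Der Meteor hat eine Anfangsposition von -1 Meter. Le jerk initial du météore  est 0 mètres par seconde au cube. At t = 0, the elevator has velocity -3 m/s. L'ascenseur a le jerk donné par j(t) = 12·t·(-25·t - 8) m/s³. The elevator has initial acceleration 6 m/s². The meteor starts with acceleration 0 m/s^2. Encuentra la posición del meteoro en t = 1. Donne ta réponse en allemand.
Wir müssen unsere Gleichung für den Snap s(t) = 0 4-mal integrieren. Das Integral von dem Snap, mit j(0) = 0, ergibt den Ruck: j(t) = 0. Die Stammfunktion von dem Ruck ist die Beschleunigung. Mit a(0) = 0 erhalten wir a(t) = 0. Mit ∫a(t)dt und Anwendung von v(0) = 19, finden wir v(t) = 19. Mit ∫v(t)dt und Anwendung von x(0) = -1, finden wir x(t) = 19·t - 1. Mit x(t) = 19·t - 1 und Einsetzen von t = 1, finden wir x = 18.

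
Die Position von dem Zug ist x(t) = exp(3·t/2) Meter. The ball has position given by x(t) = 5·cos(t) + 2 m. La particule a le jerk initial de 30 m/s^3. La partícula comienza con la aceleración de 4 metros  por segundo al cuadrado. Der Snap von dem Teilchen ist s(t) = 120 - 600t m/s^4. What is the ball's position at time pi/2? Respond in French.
De l'équation de la position x(t) = 5·cos(t) + 2, nous substituons t = pi/2 pour obtenir x = 2.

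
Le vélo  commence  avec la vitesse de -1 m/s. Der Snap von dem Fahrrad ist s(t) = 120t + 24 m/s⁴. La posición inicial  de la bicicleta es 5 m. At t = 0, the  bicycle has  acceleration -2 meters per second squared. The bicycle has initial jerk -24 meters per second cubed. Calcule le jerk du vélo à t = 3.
Pour résoudre ceci, nous devons prendre 1 intégrale de notre équation du snap s(t) = 120·t + 24. En prenant ∫s(t)dt et en appliquant j(0) = -24, nous trouvons j(t) = 60·t^2 + 24·t - 24. En utilisant j(t) = 60·t^2 + 24·t - 24 et en substituant t = 3, nous trouvons j = 588.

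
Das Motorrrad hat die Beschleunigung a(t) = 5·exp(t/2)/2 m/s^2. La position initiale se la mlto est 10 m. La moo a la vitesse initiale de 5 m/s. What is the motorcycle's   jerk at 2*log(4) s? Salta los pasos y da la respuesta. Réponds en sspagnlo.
j(2*log(4)) = 5.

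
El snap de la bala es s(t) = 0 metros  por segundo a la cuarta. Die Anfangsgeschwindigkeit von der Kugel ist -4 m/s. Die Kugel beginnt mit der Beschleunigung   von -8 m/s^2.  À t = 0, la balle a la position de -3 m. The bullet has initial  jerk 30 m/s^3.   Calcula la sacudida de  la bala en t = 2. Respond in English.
We need to integrate our snap equation s(t) = 0 1 time. Integrating snap and using the initial condition j(0) = 30, we get j(t) = 30. We have jerk j(t) = 30. Substituting t = 2: j(2) = 30.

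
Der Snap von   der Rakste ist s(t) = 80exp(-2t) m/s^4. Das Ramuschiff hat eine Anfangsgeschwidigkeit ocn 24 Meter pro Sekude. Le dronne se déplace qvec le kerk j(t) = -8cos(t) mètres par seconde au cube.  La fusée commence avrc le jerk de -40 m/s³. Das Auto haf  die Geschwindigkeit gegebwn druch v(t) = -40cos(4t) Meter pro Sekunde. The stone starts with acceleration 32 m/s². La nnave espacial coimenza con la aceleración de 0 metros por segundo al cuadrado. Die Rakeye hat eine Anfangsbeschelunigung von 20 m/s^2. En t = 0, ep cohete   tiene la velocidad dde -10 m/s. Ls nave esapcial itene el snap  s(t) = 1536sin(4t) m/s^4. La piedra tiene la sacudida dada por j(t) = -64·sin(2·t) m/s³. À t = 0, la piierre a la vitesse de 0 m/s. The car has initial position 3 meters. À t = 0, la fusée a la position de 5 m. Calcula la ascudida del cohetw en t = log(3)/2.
Debemos encontrar la antiderivada de nuestra ecuación del snap s(t) = 80·exp(-2·t) 1 vez. La integral del snap, con j(0) = -40, da la sacudida: j(t) = -40·exp(-2·t). De la ecuación de la sacudida j(t) = -40·exp(-2·t), sustituimos t = log(3)/2 para obtener j = -40/3.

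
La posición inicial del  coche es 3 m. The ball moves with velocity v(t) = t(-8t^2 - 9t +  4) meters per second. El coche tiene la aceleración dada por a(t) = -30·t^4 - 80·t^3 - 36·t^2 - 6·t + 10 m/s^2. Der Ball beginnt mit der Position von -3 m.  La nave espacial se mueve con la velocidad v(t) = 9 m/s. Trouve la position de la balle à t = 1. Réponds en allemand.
Ausgehend von der Geschwindigkeit v(t) = t·(-8·t^2 - 9·t + 4), nehmen wir 1 Stammfunktion. Das Integral von der Geschwindigkeit ist die Position. Mit x(0) = -3 erhalten wir x(t) = -2·t^4 - 3·t^3 + 2·t^2 - 3. Mit x(t) = -2·t^4 - 3·t^3 + 2·t^2 - 3 und Einsetzen von t = 1, finden wir x = -6.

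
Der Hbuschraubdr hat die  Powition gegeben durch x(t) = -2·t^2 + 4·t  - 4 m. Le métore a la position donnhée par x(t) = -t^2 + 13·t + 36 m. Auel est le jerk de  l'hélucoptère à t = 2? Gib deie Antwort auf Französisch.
En partant de la position x(t) = -2·t^2 + 4·t - 4, nous prenons 3 dérivées. En prenant d/dt de x(t), nous trouvons v(t) = 4 - 4·t. En prenant d/dt de v(t), nous trouvons a(t) = -4. La dérivée de l'accélération donne le jerk: j(t) = 0. De l'équation du jerk j(t) = 0, nous substituons t = 2 pour obtenir j = 0.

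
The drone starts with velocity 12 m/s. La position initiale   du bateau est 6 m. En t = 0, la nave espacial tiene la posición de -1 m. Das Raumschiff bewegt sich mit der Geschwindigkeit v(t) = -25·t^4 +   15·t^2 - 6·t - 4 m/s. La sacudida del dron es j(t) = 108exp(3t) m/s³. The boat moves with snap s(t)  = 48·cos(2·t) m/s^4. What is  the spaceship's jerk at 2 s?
Starting from velocity v(t) = -25·t^4 + 15·t^2 - 6·t - 4, we take 2 derivatives. The derivative of velocity gives acceleration: a(t) = -100·t^3 + 30·t - 6. The derivative of acceleration gives jerk: j(t) = 30 - 300·t^2. We have jerk j(t) = 30 - 300·t^2. Substituting t = 2: j(2) = -1170.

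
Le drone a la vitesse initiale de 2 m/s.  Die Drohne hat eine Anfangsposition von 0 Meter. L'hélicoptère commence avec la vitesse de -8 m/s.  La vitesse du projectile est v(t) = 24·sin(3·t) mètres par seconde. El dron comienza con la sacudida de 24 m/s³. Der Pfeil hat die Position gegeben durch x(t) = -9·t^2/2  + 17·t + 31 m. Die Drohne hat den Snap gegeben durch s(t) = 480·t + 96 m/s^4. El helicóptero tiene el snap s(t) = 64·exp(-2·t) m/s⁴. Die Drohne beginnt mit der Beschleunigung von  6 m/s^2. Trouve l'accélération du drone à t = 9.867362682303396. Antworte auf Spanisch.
Partiendo del snap s(t) = 480·t + 96, tomamos 2 antiderivadas. Integrando el snap y usando la condición inicial j(0) = 24, obtenemos j(t) = 240·t^2 + 96·t + 24. La integral de la sacudida es la aceleración. Usando a(0) = 6, obtenemos a(t) = 80·t^3 + 48·t^2 + 24·t + 6. Usando a(t) = 80·t^3 + 48·t^2 + 24·t + 6 y sustituyendo t = 9.867362682303396, encontramos a = 81775.0694061261.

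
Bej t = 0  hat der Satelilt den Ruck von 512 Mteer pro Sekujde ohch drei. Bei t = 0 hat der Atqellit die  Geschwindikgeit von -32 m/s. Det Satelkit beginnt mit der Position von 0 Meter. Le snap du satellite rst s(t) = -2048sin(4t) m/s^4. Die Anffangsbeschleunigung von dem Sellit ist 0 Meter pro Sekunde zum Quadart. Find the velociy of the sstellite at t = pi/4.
To find the answer, we compute 3 antiderivatives of s(t) = -2048·sin(4·t). The integral of snap is jerk. Using j(0) = 512, we get j(t) = 512·cos(4·t). The integral of jerk, with a(0) = 0, gives acceleration: a(t) = 128·sin(4·t). The integral of acceleration is velocity. Using v(0) = -32, we get v(t) = -32·cos(4·t). From the given velocity equation v(t) = -32·cos(4·t), we substitute t = pi/4 to get v = 32.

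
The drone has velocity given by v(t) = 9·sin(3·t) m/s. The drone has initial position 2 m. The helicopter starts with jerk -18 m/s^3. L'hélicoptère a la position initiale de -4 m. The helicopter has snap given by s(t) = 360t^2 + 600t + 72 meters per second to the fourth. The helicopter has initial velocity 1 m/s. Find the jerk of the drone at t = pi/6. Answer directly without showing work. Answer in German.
Die Antwort ist -81.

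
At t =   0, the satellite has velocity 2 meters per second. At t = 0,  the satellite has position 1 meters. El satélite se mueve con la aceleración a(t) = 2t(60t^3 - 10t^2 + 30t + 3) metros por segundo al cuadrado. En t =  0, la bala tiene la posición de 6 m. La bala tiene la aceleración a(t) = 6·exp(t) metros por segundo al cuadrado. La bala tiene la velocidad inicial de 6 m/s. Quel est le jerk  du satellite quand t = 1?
Nous devons dériver notre équation de l'accélération a(t) = 2·t·(60·t^3 - 10·t^2 + 30·t + 3) 1 fois. La dérivée de l'accélération donne le jerk: j(t) = 120·t^3 - 20·t^2 + 2·t·(180·t^2 - 20·t + 30) + 60·t + 6. En utilisant j(t) = 120·t^3 - 20·t^2 + 2·t·(180·t^2 - 20·t + 30) + 60·t + 6 et en substituant t = 1, nous trouvons j = 546.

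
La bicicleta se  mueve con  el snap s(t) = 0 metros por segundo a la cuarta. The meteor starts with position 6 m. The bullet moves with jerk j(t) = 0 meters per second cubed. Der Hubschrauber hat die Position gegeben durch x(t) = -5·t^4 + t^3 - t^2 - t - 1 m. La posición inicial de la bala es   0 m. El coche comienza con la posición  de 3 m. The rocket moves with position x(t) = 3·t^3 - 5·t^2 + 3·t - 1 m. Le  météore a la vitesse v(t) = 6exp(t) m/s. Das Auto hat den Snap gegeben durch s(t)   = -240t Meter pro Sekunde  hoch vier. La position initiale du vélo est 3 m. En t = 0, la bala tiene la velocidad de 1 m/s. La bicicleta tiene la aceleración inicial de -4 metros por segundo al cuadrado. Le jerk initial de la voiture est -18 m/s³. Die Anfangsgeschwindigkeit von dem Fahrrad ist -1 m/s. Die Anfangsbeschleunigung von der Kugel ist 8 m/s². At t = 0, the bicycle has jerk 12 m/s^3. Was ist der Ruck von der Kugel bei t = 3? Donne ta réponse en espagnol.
Tenemos la sacudida j(t) = 0. Sustituyendo t = 3: j(3) = 0.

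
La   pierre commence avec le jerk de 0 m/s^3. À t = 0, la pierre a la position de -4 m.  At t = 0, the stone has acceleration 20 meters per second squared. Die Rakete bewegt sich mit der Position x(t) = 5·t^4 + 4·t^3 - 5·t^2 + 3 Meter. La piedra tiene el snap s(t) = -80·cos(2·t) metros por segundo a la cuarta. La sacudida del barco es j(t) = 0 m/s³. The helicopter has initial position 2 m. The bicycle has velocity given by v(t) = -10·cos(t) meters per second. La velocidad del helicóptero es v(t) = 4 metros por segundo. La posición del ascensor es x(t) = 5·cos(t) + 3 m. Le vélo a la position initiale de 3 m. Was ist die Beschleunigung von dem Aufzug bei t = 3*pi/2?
Wir müssen unsere Gleichung für die Position x(t) = 5·cos(t) + 3 2-mal ableiten. Die Ableitung von der Position ergibt die Geschwindigkeit: v(t) = -5·sin(t). Durch Ableiten von der Geschwindigkeit erhalten wir die Beschleunigung: a(t) = -5·cos(t). Aus der Gleichung für die Beschleunigung a(t) = -5·cos(t), setzen wir t = 3*pi/2 ein und erhalten a = 0.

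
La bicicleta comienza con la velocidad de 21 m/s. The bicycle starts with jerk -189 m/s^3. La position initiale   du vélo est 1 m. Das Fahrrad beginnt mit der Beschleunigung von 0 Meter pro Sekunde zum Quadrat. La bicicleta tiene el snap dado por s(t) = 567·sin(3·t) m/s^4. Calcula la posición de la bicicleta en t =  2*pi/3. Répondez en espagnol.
Debemos encontrar la integral de nuestra ecuación del snap s(t) = 567·sin(3·t) 4 veces. La integral del snap, con j(0) = -189, da la sacudida: j(t) = -189·cos(3·t). La antiderivada de la sacudida, con a(0) = 0, da la aceleración: a(t) = -63·sin(3·t). Integrando la aceleración y usando la condición inicial v(0) = 21, obtenemos v(t) = 21·cos(3·t). La integral de la velocidad es la posición. Usando x(0) = 1, obtenemos x(t) = 7·sin(3·t) + 1. Usando x(t) = 7·sin(3·t) + 1 y sustituyendo t = 2*pi/3, encontramos x = 1.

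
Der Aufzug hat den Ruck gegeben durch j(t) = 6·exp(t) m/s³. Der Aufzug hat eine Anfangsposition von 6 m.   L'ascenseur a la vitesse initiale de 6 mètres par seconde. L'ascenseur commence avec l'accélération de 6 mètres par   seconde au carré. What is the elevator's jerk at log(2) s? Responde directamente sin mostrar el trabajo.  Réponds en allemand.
j(log(2)) = 12.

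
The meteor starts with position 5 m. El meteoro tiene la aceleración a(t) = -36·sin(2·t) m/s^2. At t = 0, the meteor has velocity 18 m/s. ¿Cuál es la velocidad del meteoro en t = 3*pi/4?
Necesitamos integrar nuestra ecuación de la aceleración a(t) = -36·sin(2·t) 1 vez. Tomando ∫a(t)dt y aplicando v(0) = 18, encontramos v(t) = 18·cos(2·t). Usando v(t) = 18·cos(2·t) y sustituyendo t = 3*pi/4, encontramos v = 0.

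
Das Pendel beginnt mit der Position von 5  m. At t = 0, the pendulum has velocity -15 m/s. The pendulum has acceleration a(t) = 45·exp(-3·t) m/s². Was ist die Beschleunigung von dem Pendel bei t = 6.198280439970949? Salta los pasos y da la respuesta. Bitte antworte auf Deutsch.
Bei t = 6.198280439970949, a = 3.78072889654409E-7.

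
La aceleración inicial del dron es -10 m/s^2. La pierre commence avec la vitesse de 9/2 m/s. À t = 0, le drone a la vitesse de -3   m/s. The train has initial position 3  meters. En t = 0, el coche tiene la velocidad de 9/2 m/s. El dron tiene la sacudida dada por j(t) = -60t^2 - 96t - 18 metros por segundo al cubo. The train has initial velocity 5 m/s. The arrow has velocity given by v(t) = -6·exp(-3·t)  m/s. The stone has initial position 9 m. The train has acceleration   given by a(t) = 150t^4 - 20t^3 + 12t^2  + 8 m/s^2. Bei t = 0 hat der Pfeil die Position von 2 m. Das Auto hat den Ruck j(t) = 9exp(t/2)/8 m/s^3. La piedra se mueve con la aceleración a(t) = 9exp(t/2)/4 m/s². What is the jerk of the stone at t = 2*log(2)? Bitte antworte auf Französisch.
Pour résoudre ceci, nous devons prendre 1 dérivée de notre équation de l'accélération a(t) = 9·exp(t/2)/4. En prenant d/dt de a(t), nous trouvons j(t) = 9·exp(t/2)/8. De l'équation du jerk j(t) = 9·exp(t/2)/8, nous substituons t = 2*log(2) pour obtenir j = 9/4.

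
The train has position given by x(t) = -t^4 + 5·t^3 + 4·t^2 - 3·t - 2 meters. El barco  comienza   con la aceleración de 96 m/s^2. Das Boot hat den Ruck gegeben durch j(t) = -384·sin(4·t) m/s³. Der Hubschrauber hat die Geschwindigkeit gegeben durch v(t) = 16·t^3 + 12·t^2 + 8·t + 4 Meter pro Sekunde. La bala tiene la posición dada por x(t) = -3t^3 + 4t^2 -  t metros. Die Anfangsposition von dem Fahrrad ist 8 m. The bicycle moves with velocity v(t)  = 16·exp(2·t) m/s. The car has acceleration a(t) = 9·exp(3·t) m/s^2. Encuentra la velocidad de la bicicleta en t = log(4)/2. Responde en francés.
Nous avons la vitesse v(t) = 16·exp(2·t). En substituant t = log(4)/2: v(log(4)/2) = 64.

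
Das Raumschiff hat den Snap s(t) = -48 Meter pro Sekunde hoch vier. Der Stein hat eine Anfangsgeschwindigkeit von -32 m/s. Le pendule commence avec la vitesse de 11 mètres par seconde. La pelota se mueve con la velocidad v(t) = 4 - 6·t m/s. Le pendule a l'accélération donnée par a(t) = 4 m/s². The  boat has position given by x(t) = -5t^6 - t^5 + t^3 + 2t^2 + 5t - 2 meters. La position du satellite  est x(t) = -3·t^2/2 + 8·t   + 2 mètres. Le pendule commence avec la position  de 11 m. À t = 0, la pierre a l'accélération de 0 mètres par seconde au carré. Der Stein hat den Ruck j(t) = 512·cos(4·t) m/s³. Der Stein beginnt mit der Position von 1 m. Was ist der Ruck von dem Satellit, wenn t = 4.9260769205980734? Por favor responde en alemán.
Ausgehend von der Position x(t) = -3·t^2/2 + 8·t + 2, nehmen wir 3 Ableitungen. Mit d/dt von x(t) finden wir v(t) = 8 - 3·t. Die Ableitung von der Geschwindigkeit ergibt die Beschleunigung: a(t) = -3. Mit d/dt von a(t) finden wir j(t) = 0. Aus der Gleichung für den Ruck j(t) = 0, setzen wir t = 4.9260769205980734 ein und erhalten j = 0.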